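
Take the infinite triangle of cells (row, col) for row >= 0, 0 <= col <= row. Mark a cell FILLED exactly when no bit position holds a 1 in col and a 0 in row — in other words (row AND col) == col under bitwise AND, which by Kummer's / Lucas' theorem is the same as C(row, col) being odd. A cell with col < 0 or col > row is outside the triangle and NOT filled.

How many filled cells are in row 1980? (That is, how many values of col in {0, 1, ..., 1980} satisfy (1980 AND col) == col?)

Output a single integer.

Answer: 256

Derivation:
1980 in binary = 11110111100
popcount(1980) = number of 1-bits in 11110111100 = 8
A col c satisfies (1980 AND c) == c iff every set bit of c is also set in 1980; each of the 8 set bits of 1980 can independently be on or off in c.
count = 2^8 = 256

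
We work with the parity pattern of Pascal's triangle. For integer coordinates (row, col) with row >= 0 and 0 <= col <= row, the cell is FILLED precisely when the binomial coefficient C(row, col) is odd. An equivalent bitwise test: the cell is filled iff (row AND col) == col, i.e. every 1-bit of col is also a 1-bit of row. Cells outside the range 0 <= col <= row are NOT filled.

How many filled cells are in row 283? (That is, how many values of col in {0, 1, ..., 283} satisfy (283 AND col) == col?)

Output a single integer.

283 in binary = 100011011
popcount(283) = number of 1-bits in 100011011 = 5
A col c satisfies (283 AND c) == c iff every set bit of c is also set in 283; each of the 5 set bits of 283 can independently be on or off in c.
count = 2^5 = 32

Answer: 32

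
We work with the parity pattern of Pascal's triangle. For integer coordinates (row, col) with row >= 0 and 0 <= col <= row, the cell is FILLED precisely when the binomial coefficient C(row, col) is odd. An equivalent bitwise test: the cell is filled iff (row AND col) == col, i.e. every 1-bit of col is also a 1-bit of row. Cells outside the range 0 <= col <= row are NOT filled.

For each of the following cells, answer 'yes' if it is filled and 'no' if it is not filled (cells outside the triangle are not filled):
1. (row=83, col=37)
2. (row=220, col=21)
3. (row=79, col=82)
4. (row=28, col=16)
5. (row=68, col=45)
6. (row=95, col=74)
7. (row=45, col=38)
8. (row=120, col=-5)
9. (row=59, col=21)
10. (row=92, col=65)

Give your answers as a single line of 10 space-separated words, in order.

Answer: no no no yes no yes no no no no

Derivation:
(83,37): row=0b1010011, col=0b100101, row AND col = 0b1 = 1; 1 != 37 -> empty
(220,21): row=0b11011100, col=0b10101, row AND col = 0b10100 = 20; 20 != 21 -> empty
(79,82): col outside [0, 79] -> not filled
(28,16): row=0b11100, col=0b10000, row AND col = 0b10000 = 16; 16 == 16 -> filled
(68,45): row=0b1000100, col=0b101101, row AND col = 0b100 = 4; 4 != 45 -> empty
(95,74): row=0b1011111, col=0b1001010, row AND col = 0b1001010 = 74; 74 == 74 -> filled
(45,38): row=0b101101, col=0b100110, row AND col = 0b100100 = 36; 36 != 38 -> empty
(120,-5): col outside [0, 120] -> not filled
(59,21): row=0b111011, col=0b10101, row AND col = 0b10001 = 17; 17 != 21 -> empty
(92,65): row=0b1011100, col=0b1000001, row AND col = 0b1000000 = 64; 64 != 65 -> empty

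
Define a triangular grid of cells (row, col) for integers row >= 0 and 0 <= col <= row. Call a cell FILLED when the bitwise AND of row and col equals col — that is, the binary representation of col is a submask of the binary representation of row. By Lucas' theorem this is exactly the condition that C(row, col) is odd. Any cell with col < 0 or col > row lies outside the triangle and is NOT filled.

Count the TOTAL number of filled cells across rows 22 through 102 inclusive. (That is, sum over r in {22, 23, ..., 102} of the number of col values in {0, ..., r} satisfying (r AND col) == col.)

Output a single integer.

Answer: 1180

Derivation:
r22=10110 pc3: +8 =8
r23=10111 pc4: +16 =24
r24=11000 pc2: +4 =28
r25=11001 pc3: +8 =36
r26=11010 pc3: +8 =44
r27=11011 pc4: +16 =60
r28=11100 pc3: +8 =68
r29=11101 pc4: +16 =84
r30=11110 pc4: +16 =100
r31=11111 pc5: +32 =132
r32=100000 pc1: +2 =134
r33=100001 pc2: +4 =138
r34=100010 pc2: +4 =142
r35=100011 pc3: +8 =150
r36=100100 pc2: +4 =154
r37=100101 pc3: +8 =162
r38=100110 pc3: +8 =170
r39=100111 pc4: +16 =186
r40=101000 pc2: +4 =190
r41=101001 pc3: +8 =198
r42=101010 pc3: +8 =206
r43=101011 pc4: +16 =222
r44=101100 pc3: +8 =230
r45=101101 pc4: +16 =246
r46=101110 pc4: +16 =262
r47=101111 pc5: +32 =294
r48=110000 pc2: +4 =298
r49=110001 pc3: +8 =306
r50=110010 pc3: +8 =314
r51=110011 pc4: +16 =330
r52=110100 pc3: +8 =338
r53=110101 pc4: +16 =354
r54=110110 pc4: +16 =370
r55=110111 pc5: +32 =402
r56=111000 pc3: +8 =410
r57=111001 pc4: +16 =426
r58=111010 pc4: +16 =442
r59=111011 pc5: +32 =474
r60=111100 pc4: +16 =490
r61=111101 pc5: +32 =522
r62=111110 pc5: +32 =554
r63=111111 pc6: +64 =618
r64=1000000 pc1: +2 =620
r65=1000001 pc2: +4 =624
r66=1000010 pc2: +4 =628
r67=1000011 pc3: +8 =636
r68=1000100 pc2: +4 =640
r69=1000101 pc3: +8 =648
r70=1000110 pc3: +8 =656
r71=1000111 pc4: +16 =672
r72=1001000 pc2: +4 =676
r73=1001001 pc3: +8 =684
r74=1001010 pc3: +8 =692
r75=1001011 pc4: +16 =708
r76=1001100 pc3: +8 =716
r77=1001101 pc4: +16 =732
r78=1001110 pc4: +16 =748
r79=1001111 pc5: +32 =780
r80=1010000 pc2: +4 =784
r81=1010001 pc3: +8 =792
r82=1010010 pc3: +8 =800
r83=1010011 pc4: +16 =816
r84=1010100 pc3: +8 =824
r85=1010101 pc4: +16 =840
r86=1010110 pc4: +16 =856
r87=1010111 pc5: +32 =888
r88=1011000 pc3: +8 =896
r89=1011001 pc4: +16 =912
r90=1011010 pc4: +16 =928
r91=1011011 pc5: +32 =960
r92=1011100 pc4: +16 =976
r93=1011101 pc5: +32 =1008
r94=1011110 pc5: +32 =1040
r95=1011111 pc6: +64 =1104
r96=1100000 pc2: +4 =1108
r97=1100001 pc3: +8 =1116
r98=1100010 pc3: +8 =1124
r99=1100011 pc4: +16 =1140
r100=1100100 pc3: +8 =1148
r101=1100101 pc4: +16 =1164
r102=1100110 pc4: +16 =1180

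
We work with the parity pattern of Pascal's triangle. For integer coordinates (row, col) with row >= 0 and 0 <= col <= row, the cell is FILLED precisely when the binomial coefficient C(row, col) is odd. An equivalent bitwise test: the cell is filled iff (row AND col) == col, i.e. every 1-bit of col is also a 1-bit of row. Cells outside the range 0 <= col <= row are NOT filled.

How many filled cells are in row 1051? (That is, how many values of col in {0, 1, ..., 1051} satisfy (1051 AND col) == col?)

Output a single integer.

Answer: 32

Derivation:
1051 in binary = 10000011011
popcount(1051) = number of 1-bits in 10000011011 = 5
A col c satisfies (1051 AND c) == c iff every set bit of c is also set in 1051; each of the 5 set bits of 1051 can independently be on or off in c.
count = 2^5 = 32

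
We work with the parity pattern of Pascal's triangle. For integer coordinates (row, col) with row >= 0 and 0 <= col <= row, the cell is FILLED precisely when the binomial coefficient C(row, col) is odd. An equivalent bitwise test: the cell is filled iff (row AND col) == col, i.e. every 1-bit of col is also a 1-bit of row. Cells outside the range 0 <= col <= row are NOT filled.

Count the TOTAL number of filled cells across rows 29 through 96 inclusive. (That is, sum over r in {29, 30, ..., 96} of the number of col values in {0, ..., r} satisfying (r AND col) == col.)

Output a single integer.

Answer: 1040

Derivation:
r29=11101 pc4: +16 =16
r30=11110 pc4: +16 =32
r31=11111 pc5: +32 =64
r32=100000 pc1: +2 =66
r33=100001 pc2: +4 =70
r34=100010 pc2: +4 =74
r35=100011 pc3: +8 =82
r36=100100 pc2: +4 =86
r37=100101 pc3: +8 =94
r38=100110 pc3: +8 =102
r39=100111 pc4: +16 =118
r40=101000 pc2: +4 =122
r41=101001 pc3: +8 =130
r42=101010 pc3: +8 =138
r43=101011 pc4: +16 =154
r44=101100 pc3: +8 =162
r45=101101 pc4: +16 =178
r46=101110 pc4: +16 =194
r47=101111 pc5: +32 =226
r48=110000 pc2: +4 =230
r49=110001 pc3: +8 =238
r50=110010 pc3: +8 =246
r51=110011 pc4: +16 =262
r52=110100 pc3: +8 =270
r53=110101 pc4: +16 =286
r54=110110 pc4: +16 =302
r55=110111 pc5: +32 =334
r56=111000 pc3: +8 =342
r57=111001 pc4: +16 =358
r58=111010 pc4: +16 =374
r59=111011 pc5: +32 =406
r60=111100 pc4: +16 =422
r61=111101 pc5: +32 =454
r62=111110 pc5: +32 =486
r63=111111 pc6: +64 =550
r64=1000000 pc1: +2 =552
r65=1000001 pc2: +4 =556
r66=1000010 pc2: +4 =560
r67=1000011 pc3: +8 =568
r68=1000100 pc2: +4 =572
r69=1000101 pc3: +8 =580
r70=1000110 pc3: +8 =588
r71=1000111 pc4: +16 =604
r72=1001000 pc2: +4 =608
r73=1001001 pc3: +8 =616
r74=1001010 pc3: +8 =624
r75=1001011 pc4: +16 =640
r76=1001100 pc3: +8 =648
r77=1001101 pc4: +16 =664
r78=1001110 pc4: +16 =680
r79=1001111 pc5: +32 =712
r80=1010000 pc2: +4 =716
r81=1010001 pc3: +8 =724
r82=1010010 pc3: +8 =732
r83=1010011 pc4: +16 =748
r84=1010100 pc3: +8 =756
r85=1010101 pc4: +16 =772
r86=1010110 pc4: +16 =788
r87=1010111 pc5: +32 =820
r88=1011000 pc3: +8 =828
r89=1011001 pc4: +16 =844
r90=1011010 pc4: +16 =860
r91=1011011 pc5: +32 =892
r92=1011100 pc4: +16 =908
r93=1011101 pc5: +32 =940
r94=1011110 pc5: +32 =972
r95=1011111 pc6: +64 =1036
r96=1100000 pc2: +4 =1040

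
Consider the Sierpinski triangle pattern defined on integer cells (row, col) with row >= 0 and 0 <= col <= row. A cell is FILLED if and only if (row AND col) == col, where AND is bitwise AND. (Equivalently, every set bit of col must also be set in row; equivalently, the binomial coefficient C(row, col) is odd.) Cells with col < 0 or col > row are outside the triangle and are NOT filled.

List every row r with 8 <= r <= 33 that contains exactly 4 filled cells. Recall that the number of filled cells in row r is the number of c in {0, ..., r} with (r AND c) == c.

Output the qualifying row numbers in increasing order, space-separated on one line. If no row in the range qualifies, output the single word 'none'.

Answer: 9 10 12 17 18 20 24 33

Derivation:
Row r has 2^popcount(r) filled cells, so we need popcount(r) = log2(4) = 2.
Scan r = 8..33 and keep those with exactly 2 one-bits:
r=8=1000 popcount=1 -> skip
r=9=1001 popcount=2 -> KEEP
r=10=1010 popcount=2 -> KEEP
r=11=1011 popcount=3 -> skip
r=12=1100 popcount=2 -> KEEP
r=13=1101 popcount=3 -> skip
r=14=1110 popcount=3 -> skip
r=15=1111 popcount=4 -> skip
r=16=10000 popcount=1 -> skip
r=17=10001 popcount=2 -> KEEP
r=18=10010 popcount=2 -> KEEP
r=19=10011 popcount=3 -> skip
r=20=10100 popcount=2 -> KEEP
r=21=10101 popcount=3 -> skip
r=22=10110 popcount=3 -> skip
r=23=10111 popcount=4 -> skip
r=24=11000 popcount=2 -> KEEP
r=25=11001 popcount=3 -> skip
r=26=11010 popcount=3 -> skip
r=27=11011 popcount=4 -> skip
r=28=11100 popcount=3 -> skip
r=29=11101 popcount=4 -> skip
r=30=11110 popcount=4 -> skip
r=31=11111 popcount=5 -> skip
r=32=100000 popcount=1 -> skip
r=33=100001 popcount=2 -> KEEP
Kept rows: 9 10 12 17 18 20 24 33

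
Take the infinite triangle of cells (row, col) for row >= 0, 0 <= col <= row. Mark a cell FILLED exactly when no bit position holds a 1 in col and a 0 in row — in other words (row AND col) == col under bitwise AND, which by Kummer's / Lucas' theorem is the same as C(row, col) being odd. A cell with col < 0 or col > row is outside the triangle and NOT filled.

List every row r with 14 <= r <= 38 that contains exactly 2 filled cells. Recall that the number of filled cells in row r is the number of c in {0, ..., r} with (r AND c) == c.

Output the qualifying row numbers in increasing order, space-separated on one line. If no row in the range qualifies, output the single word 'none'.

Row r has 2^popcount(r) filled cells, so we need popcount(r) = log2(2) = 1.
Scan r = 14..38 and keep those with exactly 1 one-bits:
r=14=1110 popcount=3 -> skip
r=15=1111 popcount=4 -> skip
r=16=10000 popcount=1 -> KEEP
r=17=10001 popcount=2 -> skip
r=18=10010 popcount=2 -> skip
r=19=10011 popcount=3 -> skip
r=20=10100 popcount=2 -> skip
r=21=10101 popcount=3 -> skip
r=22=10110 popcount=3 -> skip
r=23=10111 popcount=4 -> skip
r=24=11000 popcount=2 -> skip
r=25=11001 popcount=3 -> skip
r=26=11010 popcount=3 -> skip
r=27=11011 popcount=4 -> skip
r=28=11100 popcount=3 -> skip
r=29=11101 popcount=4 -> skip
r=30=11110 popcount=4 -> skip
r=31=11111 popcount=5 -> skip
r=32=100000 popcount=1 -> KEEP
r=33=100001 popcount=2 -> skip
r=34=100010 popcount=2 -> skip
r=35=100011 popcount=3 -> skip
r=36=100100 popcount=2 -> skip
r=37=100101 popcount=3 -> skip
r=38=100110 popcount=3 -> skip
Kept rows: 16 32

Answer: 16 32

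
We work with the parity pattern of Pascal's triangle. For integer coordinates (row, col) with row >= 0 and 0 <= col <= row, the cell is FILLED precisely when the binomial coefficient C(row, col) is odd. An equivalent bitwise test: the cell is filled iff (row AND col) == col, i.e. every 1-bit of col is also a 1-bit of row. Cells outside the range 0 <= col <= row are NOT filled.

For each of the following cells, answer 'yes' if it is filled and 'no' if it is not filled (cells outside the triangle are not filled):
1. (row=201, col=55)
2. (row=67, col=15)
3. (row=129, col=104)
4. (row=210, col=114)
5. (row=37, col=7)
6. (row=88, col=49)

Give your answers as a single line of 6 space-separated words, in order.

Answer: no no no no no no

Derivation:
(201,55): row=0b11001001, col=0b110111, row AND col = 0b1 = 1; 1 != 55 -> empty
(67,15): row=0b1000011, col=0b1111, row AND col = 0b11 = 3; 3 != 15 -> empty
(129,104): row=0b10000001, col=0b1101000, row AND col = 0b0 = 0; 0 != 104 -> empty
(210,114): row=0b11010010, col=0b1110010, row AND col = 0b1010010 = 82; 82 != 114 -> empty
(37,7): row=0b100101, col=0b111, row AND col = 0b101 = 5; 5 != 7 -> empty
(88,49): row=0b1011000, col=0b110001, row AND col = 0b10000 = 16; 16 != 49 -> empty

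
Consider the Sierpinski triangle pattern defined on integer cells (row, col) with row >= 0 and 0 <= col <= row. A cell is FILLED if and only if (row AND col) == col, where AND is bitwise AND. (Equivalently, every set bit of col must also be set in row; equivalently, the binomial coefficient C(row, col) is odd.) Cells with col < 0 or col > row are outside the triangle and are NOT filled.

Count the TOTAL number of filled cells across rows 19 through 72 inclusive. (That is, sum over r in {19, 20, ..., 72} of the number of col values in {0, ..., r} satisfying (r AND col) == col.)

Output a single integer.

Answer: 696

Derivation:
r19=10011 pc3: +8 =8
r20=10100 pc2: +4 =12
r21=10101 pc3: +8 =20
r22=10110 pc3: +8 =28
r23=10111 pc4: +16 =44
r24=11000 pc2: +4 =48
r25=11001 pc3: +8 =56
r26=11010 pc3: +8 =64
r27=11011 pc4: +16 =80
r28=11100 pc3: +8 =88
r29=11101 pc4: +16 =104
r30=11110 pc4: +16 =120
r31=11111 pc5: +32 =152
r32=100000 pc1: +2 =154
r33=100001 pc2: +4 =158
r34=100010 pc2: +4 =162
r35=100011 pc3: +8 =170
r36=100100 pc2: +4 =174
r37=100101 pc3: +8 =182
r38=100110 pc3: +8 =190
r39=100111 pc4: +16 =206
r40=101000 pc2: +4 =210
r41=101001 pc3: +8 =218
r42=101010 pc3: +8 =226
r43=101011 pc4: +16 =242
r44=101100 pc3: +8 =250
r45=101101 pc4: +16 =266
r46=101110 pc4: +16 =282
r47=101111 pc5: +32 =314
r48=110000 pc2: +4 =318
r49=110001 pc3: +8 =326
r50=110010 pc3: +8 =334
r51=110011 pc4: +16 =350
r52=110100 pc3: +8 =358
r53=110101 pc4: +16 =374
r54=110110 pc4: +16 =390
r55=110111 pc5: +32 =422
r56=111000 pc3: +8 =430
r57=111001 pc4: +16 =446
r58=111010 pc4: +16 =462
r59=111011 pc5: +32 =494
r60=111100 pc4: +16 =510
r61=111101 pc5: +32 =542
r62=111110 pc5: +32 =574
r63=111111 pc6: +64 =638
r64=1000000 pc1: +2 =640
r65=1000001 pc2: +4 =644
r66=1000010 pc2: +4 =648
r67=1000011 pc3: +8 =656
r68=1000100 pc2: +4 =660
r69=1000101 pc3: +8 =668
r70=1000110 pc3: +8 =676
r71=1000111 pc4: +16 =692
r72=1001000 pc2: +4 =696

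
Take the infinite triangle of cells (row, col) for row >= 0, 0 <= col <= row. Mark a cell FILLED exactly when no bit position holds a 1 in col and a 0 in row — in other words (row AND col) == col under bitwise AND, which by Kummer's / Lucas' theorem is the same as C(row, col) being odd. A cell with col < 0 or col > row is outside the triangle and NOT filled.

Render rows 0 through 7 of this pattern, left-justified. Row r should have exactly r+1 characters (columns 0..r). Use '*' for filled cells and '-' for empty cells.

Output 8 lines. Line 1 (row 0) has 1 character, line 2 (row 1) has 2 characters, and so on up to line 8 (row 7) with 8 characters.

Answer: *
**
*-*
****
*---*
**--**
*-*-*-*
********

Derivation:
r0=0: *
r1=1: **
r2=10: *-*
r3=11: ****
r4=100: *---*
r5=101: **--**
r6=110: *-*-*-*
r7=111: ********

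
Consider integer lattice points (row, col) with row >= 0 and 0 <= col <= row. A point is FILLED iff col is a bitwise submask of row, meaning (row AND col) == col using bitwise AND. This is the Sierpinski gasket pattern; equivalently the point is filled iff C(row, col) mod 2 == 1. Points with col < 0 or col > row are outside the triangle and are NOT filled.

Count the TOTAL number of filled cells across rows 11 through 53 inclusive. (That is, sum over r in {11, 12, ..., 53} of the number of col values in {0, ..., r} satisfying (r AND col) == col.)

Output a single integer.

Answer: 428

Derivation:
r11=1011 pc3: +8 =8
r12=1100 pc2: +4 =12
r13=1101 pc3: +8 =20
r14=1110 pc3: +8 =28
r15=1111 pc4: +16 =44
r16=10000 pc1: +2 =46
r17=10001 pc2: +4 =50
r18=10010 pc2: +4 =54
r19=10011 pc3: +8 =62
r20=10100 pc2: +4 =66
r21=10101 pc3: +8 =74
r22=10110 pc3: +8 =82
r23=10111 pc4: +16 =98
r24=11000 pc2: +4 =102
r25=11001 pc3: +8 =110
r26=11010 pc3: +8 =118
r27=11011 pc4: +16 =134
r28=11100 pc3: +8 =142
r29=11101 pc4: +16 =158
r30=11110 pc4: +16 =174
r31=11111 pc5: +32 =206
r32=100000 pc1: +2 =208
r33=100001 pc2: +4 =212
r34=100010 pc2: +4 =216
r35=100011 pc3: +8 =224
r36=100100 pc2: +4 =228
r37=100101 pc3: +8 =236
r38=100110 pc3: +8 =244
r39=100111 pc4: +16 =260
r40=101000 pc2: +4 =264
r41=101001 pc3: +8 =272
r42=101010 pc3: +8 =280
r43=101011 pc4: +16 =296
r44=101100 pc3: +8 =304
r45=101101 pc4: +16 =320
r46=101110 pc4: +16 =336
r47=101111 pc5: +32 =368
r48=110000 pc2: +4 =372
r49=110001 pc3: +8 =380
r50=110010 pc3: +8 =388
r51=110011 pc4: +16 =404
r52=110100 pc3: +8 =412
r53=110101 pc4: +16 =428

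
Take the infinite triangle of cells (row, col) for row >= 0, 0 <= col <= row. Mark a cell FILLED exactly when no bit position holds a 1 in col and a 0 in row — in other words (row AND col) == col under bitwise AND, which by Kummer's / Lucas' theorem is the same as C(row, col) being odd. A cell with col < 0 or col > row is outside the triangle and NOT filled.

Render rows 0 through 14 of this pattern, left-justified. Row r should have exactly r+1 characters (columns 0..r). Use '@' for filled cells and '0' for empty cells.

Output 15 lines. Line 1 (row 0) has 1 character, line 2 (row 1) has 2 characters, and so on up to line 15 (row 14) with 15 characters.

r0=0: @
r1=1: @@
r2=10: @0@
r3=11: @@@@
r4=100: @000@
r5=101: @@00@@
r6=110: @0@0@0@
r7=111: @@@@@@@@
r8=1000: @0000000@
r9=1001: @@000000@@
r10=1010: @0@00000@0@
r11=1011: @@@@0000@@@@
r12=1100: @000@000@000@
r13=1101: @@00@@00@@00@@
r14=1110: @0@0@0@0@0@0@0@

Answer: @
@@
@0@
@@@@
@000@
@@00@@
@0@0@0@
@@@@@@@@
@0000000@
@@000000@@
@0@00000@0@
@@@@0000@@@@
@000@000@000@
@@00@@00@@00@@
@0@0@0@0@0@0@0@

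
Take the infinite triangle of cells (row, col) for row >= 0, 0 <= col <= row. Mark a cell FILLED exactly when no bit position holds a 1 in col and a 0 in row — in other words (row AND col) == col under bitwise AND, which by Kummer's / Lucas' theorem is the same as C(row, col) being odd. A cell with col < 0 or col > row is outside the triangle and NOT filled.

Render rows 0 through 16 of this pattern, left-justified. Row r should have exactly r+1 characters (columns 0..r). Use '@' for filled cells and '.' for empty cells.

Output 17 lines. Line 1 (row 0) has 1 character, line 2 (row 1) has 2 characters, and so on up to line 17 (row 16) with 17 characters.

r0=0: @
r1=1: @@
r2=10: @.@
r3=11: @@@@
r4=100: @...@
r5=101: @@..@@
r6=110: @.@.@.@
r7=111: @@@@@@@@
r8=1000: @.......@
r9=1001: @@......@@
r10=1010: @.@.....@.@
r11=1011: @@@@....@@@@
r12=1100: @...@...@...@
r13=1101: @@..@@..@@..@@
r14=1110: @.@.@.@.@.@.@.@
r15=1111: @@@@@@@@@@@@@@@@
r16=10000: @...............@

Answer: @
@@
@.@
@@@@
@...@
@@..@@
@.@.@.@
@@@@@@@@
@.......@
@@......@@
@.@.....@.@
@@@@....@@@@
@...@...@...@
@@..@@..@@..@@
@.@.@.@.@.@.@.@
@@@@@@@@@@@@@@@@
@...............@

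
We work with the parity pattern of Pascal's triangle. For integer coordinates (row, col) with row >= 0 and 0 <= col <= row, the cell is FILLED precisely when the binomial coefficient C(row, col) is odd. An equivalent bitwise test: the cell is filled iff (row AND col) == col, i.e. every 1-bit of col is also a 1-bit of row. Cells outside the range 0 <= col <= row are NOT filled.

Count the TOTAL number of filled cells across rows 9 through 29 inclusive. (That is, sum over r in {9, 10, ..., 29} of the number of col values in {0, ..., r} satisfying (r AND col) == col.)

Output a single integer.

r9=1001 pc2: +4 =4
r10=1010 pc2: +4 =8
r11=1011 pc3: +8 =16
r12=1100 pc2: +4 =20
r13=1101 pc3: +8 =28
r14=1110 pc3: +8 =36
r15=1111 pc4: +16 =52
r16=10000 pc1: +2 =54
r17=10001 pc2: +4 =58
r18=10010 pc2: +4 =62
r19=10011 pc3: +8 =70
r20=10100 pc2: +4 =74
r21=10101 pc3: +8 =82
r22=10110 pc3: +8 =90
r23=10111 pc4: +16 =106
r24=11000 pc2: +4 =110
r25=11001 pc3: +8 =118
r26=11010 pc3: +8 =126
r27=11011 pc4: +16 =142
r28=11100 pc3: +8 =150
r29=11101 pc4: +16 =166

Answer: 166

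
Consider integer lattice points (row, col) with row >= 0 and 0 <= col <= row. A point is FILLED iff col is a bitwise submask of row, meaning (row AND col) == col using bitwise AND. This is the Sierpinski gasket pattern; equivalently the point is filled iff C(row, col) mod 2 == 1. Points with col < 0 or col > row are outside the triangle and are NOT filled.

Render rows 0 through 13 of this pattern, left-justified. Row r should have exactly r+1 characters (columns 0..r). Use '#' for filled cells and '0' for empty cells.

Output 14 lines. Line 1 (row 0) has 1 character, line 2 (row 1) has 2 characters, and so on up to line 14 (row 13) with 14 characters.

r0=0: #
r1=1: ##
r2=10: #0#
r3=11: ####
r4=100: #000#
r5=101: ##00##
r6=110: #0#0#0#
r7=111: ########
r8=1000: #0000000#
r9=1001: ##000000##
r10=1010: #0#00000#0#
r11=1011: ####0000####
r12=1100: #000#000#000#
r13=1101: ##00##00##00##

Answer: #
##
#0#
####
#000#
##00##
#0#0#0#
########
#0000000#
##000000##
#0#00000#0#
####0000####
#000#000#000#
##00##00##00##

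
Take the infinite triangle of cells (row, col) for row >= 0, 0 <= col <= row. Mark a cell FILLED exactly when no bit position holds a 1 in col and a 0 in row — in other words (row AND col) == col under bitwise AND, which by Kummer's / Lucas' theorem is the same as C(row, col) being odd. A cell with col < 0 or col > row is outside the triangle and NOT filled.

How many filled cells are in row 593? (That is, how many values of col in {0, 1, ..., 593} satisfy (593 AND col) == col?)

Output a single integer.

593 in binary = 1001010001
popcount(593) = number of 1-bits in 1001010001 = 4
A col c satisfies (593 AND c) == c iff every set bit of c is also set in 593; each of the 4 set bits of 593 can independently be on or off in c.
count = 2^4 = 16

Answer: 16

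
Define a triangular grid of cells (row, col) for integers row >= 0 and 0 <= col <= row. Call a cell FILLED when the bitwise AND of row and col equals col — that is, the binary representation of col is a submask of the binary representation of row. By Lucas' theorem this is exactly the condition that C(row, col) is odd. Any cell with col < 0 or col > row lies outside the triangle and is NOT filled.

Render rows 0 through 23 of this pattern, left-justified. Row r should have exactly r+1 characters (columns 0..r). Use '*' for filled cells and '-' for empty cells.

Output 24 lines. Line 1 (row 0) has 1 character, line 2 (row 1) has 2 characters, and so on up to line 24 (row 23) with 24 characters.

Answer: *
**
*-*
****
*---*
**--**
*-*-*-*
********
*-------*
**------**
*-*-----*-*
****----****
*---*---*---*
**--**--**--**
*-*-*-*-*-*-*-*
****************
*---------------*
**--------------**
*-*-------------*-*
****------------****
*---*-----------*---*
**--**----------**--**
*-*-*-*---------*-*-*-*
********--------********

Derivation:
r0=0: *
r1=1: **
r2=10: *-*
r3=11: ****
r4=100: *---*
r5=101: **--**
r6=110: *-*-*-*
r7=111: ********
r8=1000: *-------*
r9=1001: **------**
r10=1010: *-*-----*-*
r11=1011: ****----****
r12=1100: *---*---*---*
r13=1101: **--**--**--**
r14=1110: *-*-*-*-*-*-*-*
r15=1111: ****************
r16=10000: *---------------*
r17=10001: **--------------**
r18=10010: *-*-------------*-*
r19=10011: ****------------****
r20=10100: *---*-----------*---*
r21=10101: **--**----------**--**
r22=10110: *-*-*-*---------*-*-*-*
r23=10111: ********--------********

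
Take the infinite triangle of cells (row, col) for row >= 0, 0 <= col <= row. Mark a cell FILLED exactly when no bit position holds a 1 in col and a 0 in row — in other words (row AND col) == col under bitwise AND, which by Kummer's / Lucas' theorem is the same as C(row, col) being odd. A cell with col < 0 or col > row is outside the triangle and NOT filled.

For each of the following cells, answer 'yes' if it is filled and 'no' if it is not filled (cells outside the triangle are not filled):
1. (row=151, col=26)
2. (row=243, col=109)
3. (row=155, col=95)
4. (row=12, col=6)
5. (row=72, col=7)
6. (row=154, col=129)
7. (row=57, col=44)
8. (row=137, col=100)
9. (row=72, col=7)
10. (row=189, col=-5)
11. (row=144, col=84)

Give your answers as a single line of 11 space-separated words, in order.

Answer: no no no no no no no no no no no

Derivation:
(151,26): row=0b10010111, col=0b11010, row AND col = 0b10010 = 18; 18 != 26 -> empty
(243,109): row=0b11110011, col=0b1101101, row AND col = 0b1100001 = 97; 97 != 109 -> empty
(155,95): row=0b10011011, col=0b1011111, row AND col = 0b11011 = 27; 27 != 95 -> empty
(12,6): row=0b1100, col=0b110, row AND col = 0b100 = 4; 4 != 6 -> empty
(72,7): row=0b1001000, col=0b111, row AND col = 0b0 = 0; 0 != 7 -> empty
(154,129): row=0b10011010, col=0b10000001, row AND col = 0b10000000 = 128; 128 != 129 -> empty
(57,44): row=0b111001, col=0b101100, row AND col = 0b101000 = 40; 40 != 44 -> empty
(137,100): row=0b10001001, col=0b1100100, row AND col = 0b0 = 0; 0 != 100 -> empty
(72,7): row=0b1001000, col=0b111, row AND col = 0b0 = 0; 0 != 7 -> empty
(189,-5): col outside [0, 189] -> not filled
(144,84): row=0b10010000, col=0b1010100, row AND col = 0b10000 = 16; 16 != 84 -> empty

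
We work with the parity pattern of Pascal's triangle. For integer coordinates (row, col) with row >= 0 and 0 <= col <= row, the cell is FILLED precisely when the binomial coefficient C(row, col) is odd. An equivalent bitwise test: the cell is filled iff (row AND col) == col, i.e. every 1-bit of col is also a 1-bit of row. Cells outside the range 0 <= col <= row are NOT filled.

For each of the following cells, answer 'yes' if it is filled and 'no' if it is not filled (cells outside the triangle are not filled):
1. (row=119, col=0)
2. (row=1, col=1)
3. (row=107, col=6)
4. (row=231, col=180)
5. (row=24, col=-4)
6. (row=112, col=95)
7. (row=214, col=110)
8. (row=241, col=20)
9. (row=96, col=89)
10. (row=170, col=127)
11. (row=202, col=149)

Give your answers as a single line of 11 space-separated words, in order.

Answer: yes yes no no no no no no no no no

Derivation:
(119,0): row=0b1110111, col=0b0, row AND col = 0b0 = 0; 0 == 0 -> filled
(1,1): row=0b1, col=0b1, row AND col = 0b1 = 1; 1 == 1 -> filled
(107,6): row=0b1101011, col=0b110, row AND col = 0b10 = 2; 2 != 6 -> empty
(231,180): row=0b11100111, col=0b10110100, row AND col = 0b10100100 = 164; 164 != 180 -> empty
(24,-4): col outside [0, 24] -> not filled
(112,95): row=0b1110000, col=0b1011111, row AND col = 0b1010000 = 80; 80 != 95 -> empty
(214,110): row=0b11010110, col=0b1101110, row AND col = 0b1000110 = 70; 70 != 110 -> empty
(241,20): row=0b11110001, col=0b10100, row AND col = 0b10000 = 16; 16 != 20 -> empty
(96,89): row=0b1100000, col=0b1011001, row AND col = 0b1000000 = 64; 64 != 89 -> empty
(170,127): row=0b10101010, col=0b1111111, row AND col = 0b101010 = 42; 42 != 127 -> empty
(202,149): row=0b11001010, col=0b10010101, row AND col = 0b10000000 = 128; 128 != 149 -> empty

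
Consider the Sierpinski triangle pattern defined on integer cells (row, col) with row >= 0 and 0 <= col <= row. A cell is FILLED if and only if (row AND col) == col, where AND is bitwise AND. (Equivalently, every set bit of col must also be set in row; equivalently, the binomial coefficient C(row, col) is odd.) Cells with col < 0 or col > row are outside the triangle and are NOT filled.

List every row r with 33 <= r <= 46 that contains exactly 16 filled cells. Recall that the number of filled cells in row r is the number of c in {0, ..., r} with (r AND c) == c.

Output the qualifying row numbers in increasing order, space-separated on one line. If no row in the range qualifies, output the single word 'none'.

Row r has 2^popcount(r) filled cells, so we need popcount(r) = log2(16) = 4.
Scan r = 33..46 and keep those with exactly 4 one-bits:
r=33=100001 popcount=2 -> skip
r=34=100010 popcount=2 -> skip
r=35=100011 popcount=3 -> skip
r=36=100100 popcount=2 -> skip
r=37=100101 popcount=3 -> skip
r=38=100110 popcount=3 -> skip
r=39=100111 popcount=4 -> KEEP
r=40=101000 popcount=2 -> skip
r=41=101001 popcount=3 -> skip
r=42=101010 popcount=3 -> skip
r=43=101011 popcount=4 -> KEEP
r=44=101100 popcount=3 -> skip
r=45=101101 popcount=4 -> KEEP
r=46=101110 popcount=4 -> KEEP
Kept rows: 39 43 45 46

Answer: 39 43 45 46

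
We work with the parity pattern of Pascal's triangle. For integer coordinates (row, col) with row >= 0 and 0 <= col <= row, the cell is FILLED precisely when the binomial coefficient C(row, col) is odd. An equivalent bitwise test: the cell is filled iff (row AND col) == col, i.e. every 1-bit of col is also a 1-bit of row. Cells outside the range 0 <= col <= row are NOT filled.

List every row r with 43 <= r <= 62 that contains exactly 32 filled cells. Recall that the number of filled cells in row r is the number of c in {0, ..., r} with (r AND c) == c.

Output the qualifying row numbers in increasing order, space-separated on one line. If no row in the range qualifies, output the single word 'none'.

Answer: 47 55 59 61 62

Derivation:
Row r has 2^popcount(r) filled cells, so we need popcount(r) = log2(32) = 5.
Scan r = 43..62 and keep those with exactly 5 one-bits:
r=43=101011 popcount=4 -> skip
r=44=101100 popcount=3 -> skip
r=45=101101 popcount=4 -> skip
r=46=101110 popcount=4 -> skip
r=47=101111 popcount=5 -> KEEP
r=48=110000 popcount=2 -> skip
r=49=110001 popcount=3 -> skip
r=50=110010 popcount=3 -> skip
r=51=110011 popcount=4 -> skip
r=52=110100 popcount=3 -> skip
r=53=110101 popcount=4 -> skip
r=54=110110 popcount=4 -> skip
r=55=110111 popcount=5 -> KEEP
r=56=111000 popcount=3 -> skip
r=57=111001 popcount=4 -> skip
r=58=111010 popcount=4 -> skip
r=59=111011 popcount=5 -> KEEP
r=60=111100 popcount=4 -> skip
r=61=111101 popcount=5 -> KEEP
r=62=111110 popcount=5 -> KEEP
Kept rows: 47 55 59 61 62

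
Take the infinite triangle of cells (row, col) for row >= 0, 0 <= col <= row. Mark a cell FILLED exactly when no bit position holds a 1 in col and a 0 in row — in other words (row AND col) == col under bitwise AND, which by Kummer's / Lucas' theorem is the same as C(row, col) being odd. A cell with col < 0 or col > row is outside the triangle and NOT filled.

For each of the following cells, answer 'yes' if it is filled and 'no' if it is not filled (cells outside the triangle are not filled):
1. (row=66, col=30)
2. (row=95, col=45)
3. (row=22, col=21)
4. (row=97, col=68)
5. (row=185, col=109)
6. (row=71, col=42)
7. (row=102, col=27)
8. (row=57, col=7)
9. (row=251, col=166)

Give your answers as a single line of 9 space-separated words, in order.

Answer: no no no no no no no no no

Derivation:
(66,30): row=0b1000010, col=0b11110, row AND col = 0b10 = 2; 2 != 30 -> empty
(95,45): row=0b1011111, col=0b101101, row AND col = 0b1101 = 13; 13 != 45 -> empty
(22,21): row=0b10110, col=0b10101, row AND col = 0b10100 = 20; 20 != 21 -> empty
(97,68): row=0b1100001, col=0b1000100, row AND col = 0b1000000 = 64; 64 != 68 -> empty
(185,109): row=0b10111001, col=0b1101101, row AND col = 0b101001 = 41; 41 != 109 -> empty
(71,42): row=0b1000111, col=0b101010, row AND col = 0b10 = 2; 2 != 42 -> empty
(102,27): row=0b1100110, col=0b11011, row AND col = 0b10 = 2; 2 != 27 -> empty
(57,7): row=0b111001, col=0b111, row AND col = 0b1 = 1; 1 != 7 -> empty
(251,166): row=0b11111011, col=0b10100110, row AND col = 0b10100010 = 162; 162 != 166 -> empty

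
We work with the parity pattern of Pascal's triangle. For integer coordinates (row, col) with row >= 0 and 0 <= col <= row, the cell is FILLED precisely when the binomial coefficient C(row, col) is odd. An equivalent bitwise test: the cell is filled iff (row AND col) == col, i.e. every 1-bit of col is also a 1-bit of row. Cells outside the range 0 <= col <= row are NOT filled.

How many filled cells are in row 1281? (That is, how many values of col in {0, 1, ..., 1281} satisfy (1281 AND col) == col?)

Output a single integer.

1281 in binary = 10100000001
popcount(1281) = number of 1-bits in 10100000001 = 3
A col c satisfies (1281 AND c) == c iff every set bit of c is also set in 1281; each of the 3 set bits of 1281 can independently be on or off in c.
count = 2^3 = 8

Answer: 8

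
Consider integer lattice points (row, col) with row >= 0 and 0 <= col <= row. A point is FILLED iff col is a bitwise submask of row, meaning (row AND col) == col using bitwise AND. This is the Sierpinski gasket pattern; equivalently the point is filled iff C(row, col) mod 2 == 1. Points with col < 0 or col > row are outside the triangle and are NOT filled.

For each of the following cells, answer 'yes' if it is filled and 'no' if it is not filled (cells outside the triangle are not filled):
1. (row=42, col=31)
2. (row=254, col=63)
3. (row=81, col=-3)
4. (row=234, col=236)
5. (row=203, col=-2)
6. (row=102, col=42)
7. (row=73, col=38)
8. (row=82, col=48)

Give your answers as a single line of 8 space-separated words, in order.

(42,31): row=0b101010, col=0b11111, row AND col = 0b1010 = 10; 10 != 31 -> empty
(254,63): row=0b11111110, col=0b111111, row AND col = 0b111110 = 62; 62 != 63 -> empty
(81,-3): col outside [0, 81] -> not filled
(234,236): col outside [0, 234] -> not filled
(203,-2): col outside [0, 203] -> not filled
(102,42): row=0b1100110, col=0b101010, row AND col = 0b100010 = 34; 34 != 42 -> empty
(73,38): row=0b1001001, col=0b100110, row AND col = 0b0 = 0; 0 != 38 -> empty
(82,48): row=0b1010010, col=0b110000, row AND col = 0b10000 = 16; 16 != 48 -> empty

Answer: no no no no no no no no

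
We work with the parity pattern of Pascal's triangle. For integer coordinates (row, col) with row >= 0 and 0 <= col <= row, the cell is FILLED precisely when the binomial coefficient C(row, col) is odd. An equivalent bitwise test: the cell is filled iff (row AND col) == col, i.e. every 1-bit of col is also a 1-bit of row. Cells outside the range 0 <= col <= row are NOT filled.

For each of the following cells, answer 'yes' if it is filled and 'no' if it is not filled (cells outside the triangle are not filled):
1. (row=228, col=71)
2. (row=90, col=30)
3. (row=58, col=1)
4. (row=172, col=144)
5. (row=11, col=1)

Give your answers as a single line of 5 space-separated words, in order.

(228,71): row=0b11100100, col=0b1000111, row AND col = 0b1000100 = 68; 68 != 71 -> empty
(90,30): row=0b1011010, col=0b11110, row AND col = 0b11010 = 26; 26 != 30 -> empty
(58,1): row=0b111010, col=0b1, row AND col = 0b0 = 0; 0 != 1 -> empty
(172,144): row=0b10101100, col=0b10010000, row AND col = 0b10000000 = 128; 128 != 144 -> empty
(11,1): row=0b1011, col=0b1, row AND col = 0b1 = 1; 1 == 1 -> filled

Answer: no no no no yes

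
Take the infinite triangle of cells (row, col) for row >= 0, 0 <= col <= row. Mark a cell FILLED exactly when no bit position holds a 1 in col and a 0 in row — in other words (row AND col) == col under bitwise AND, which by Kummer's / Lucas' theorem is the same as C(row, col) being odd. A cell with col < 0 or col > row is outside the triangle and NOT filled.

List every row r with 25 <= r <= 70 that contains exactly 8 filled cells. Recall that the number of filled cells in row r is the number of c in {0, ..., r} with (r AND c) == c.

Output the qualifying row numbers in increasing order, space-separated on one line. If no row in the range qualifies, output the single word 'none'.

Answer: 25 26 28 35 37 38 41 42 44 49 50 52 56 67 69 70

Derivation:
Row r has 2^popcount(r) filled cells, so we need popcount(r) = log2(8) = 3.
Scan r = 25..70 and keep those with exactly 3 one-bits:
r=25=11001 popcount=3 -> KEEP
r=26=11010 popcount=3 -> KEEP
r=27=11011 popcount=4 -> skip
r=28=11100 popcount=3 -> KEEP
r=29=11101 popcount=4 -> skip
r=30=11110 popcount=4 -> skip
r=31=11111 popcount=5 -> skip
r=32=100000 popcount=1 -> skip
r=33=100001 popcount=2 -> skip
r=34=100010 popcount=2 -> skip
r=35=100011 popcount=3 -> KEEP
r=36=100100 popcount=2 -> skip
r=37=100101 popcount=3 -> KEEP
r=38=100110 popcount=3 -> KEEP
r=39=100111 popcount=4 -> skip
r=40=101000 popcount=2 -> skip
r=41=101001 popcount=3 -> KEEP
r=42=101010 popcount=3 -> KEEP
r=43=101011 popcount=4 -> skip
r=44=101100 popcount=3 -> KEEP
r=45=101101 popcount=4 -> skip
r=46=101110 popcount=4 -> skip
r=47=101111 popcount=5 -> skip
r=48=110000 popcount=2 -> skip
r=49=110001 popcount=3 -> KEEP
r=50=110010 popcount=3 -> KEEP
r=51=110011 popcount=4 -> skip
r=52=110100 popcount=3 -> KEEP
r=53=110101 popcount=4 -> skip
r=54=110110 popcount=4 -> skip
r=55=110111 popcount=5 -> skip
r=56=111000 popcount=3 -> KEEP
r=57=111001 popcount=4 -> skip
r=58=111010 popcount=4 -> skip
r=59=111011 popcount=5 -> skip
r=60=111100 popcount=4 -> skip
r=61=111101 popcount=5 -> skip
r=62=111110 popcount=5 -> skip
r=63=111111 popcount=6 -> skip
r=64=1000000 popcount=1 -> skip
r=65=1000001 popcount=2 -> skip
r=66=1000010 popcount=2 -> skip
r=67=1000011 popcount=3 -> KEEP
r=68=1000100 popcount=2 -> skip
r=69=1000101 popcount=3 -> KEEP
r=70=1000110 popcount=3 -> KEEP
Kept rows: 25 26 28 35 37 38 41 42 44 49 50 52 56 67 69 70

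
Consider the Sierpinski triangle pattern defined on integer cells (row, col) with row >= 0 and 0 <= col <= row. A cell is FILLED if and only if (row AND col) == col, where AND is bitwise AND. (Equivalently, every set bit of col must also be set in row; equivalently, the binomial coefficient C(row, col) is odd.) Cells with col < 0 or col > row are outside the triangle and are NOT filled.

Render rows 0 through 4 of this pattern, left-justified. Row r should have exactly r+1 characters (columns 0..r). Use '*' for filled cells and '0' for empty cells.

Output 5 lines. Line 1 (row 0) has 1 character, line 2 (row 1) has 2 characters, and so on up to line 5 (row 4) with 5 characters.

Answer: *
**
*0*
****
*000*

Derivation:
r0=0: *
r1=1: **
r2=10: *0*
r3=11: ****
r4=100: *000*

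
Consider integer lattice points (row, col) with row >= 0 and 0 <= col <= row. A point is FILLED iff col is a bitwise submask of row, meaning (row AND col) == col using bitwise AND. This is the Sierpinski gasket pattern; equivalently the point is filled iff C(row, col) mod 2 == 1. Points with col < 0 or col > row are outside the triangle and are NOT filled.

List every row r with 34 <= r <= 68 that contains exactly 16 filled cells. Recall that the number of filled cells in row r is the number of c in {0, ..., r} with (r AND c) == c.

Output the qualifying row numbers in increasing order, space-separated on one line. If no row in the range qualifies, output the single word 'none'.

Row r has 2^popcount(r) filled cells, so we need popcount(r) = log2(16) = 4.
Scan r = 34..68 and keep those with exactly 4 one-bits:
r=34=100010 popcount=2 -> skip
r=35=100011 popcount=3 -> skip
r=36=100100 popcount=2 -> skip
r=37=100101 popcount=3 -> skip
r=38=100110 popcount=3 -> skip
r=39=100111 popcount=4 -> KEEP
r=40=101000 popcount=2 -> skip
r=41=101001 popcount=3 -> skip
r=42=101010 popcount=3 -> skip
r=43=101011 popcount=4 -> KEEP
r=44=101100 popcount=3 -> skip
r=45=101101 popcount=4 -> KEEP
r=46=101110 popcount=4 -> KEEP
r=47=101111 popcount=5 -> skip
r=48=110000 popcount=2 -> skip
r=49=110001 popcount=3 -> skip
r=50=110010 popcount=3 -> skip
r=51=110011 popcount=4 -> KEEP
r=52=110100 popcount=3 -> skip
r=53=110101 popcount=4 -> KEEP
r=54=110110 popcount=4 -> KEEP
r=55=110111 popcount=5 -> skip
r=56=111000 popcount=3 -> skip
r=57=111001 popcount=4 -> KEEP
r=58=111010 popcount=4 -> KEEP
r=59=111011 popcount=5 -> skip
r=60=111100 popcount=4 -> KEEP
r=61=111101 popcount=5 -> skip
r=62=111110 popcount=5 -> skip
r=63=111111 popcount=6 -> skip
r=64=1000000 popcount=1 -> skip
r=65=1000001 popcount=2 -> skip
r=66=1000010 popcount=2 -> skip
r=67=1000011 popcount=3 -> skip
r=68=1000100 popcount=2 -> skip
Kept rows: 39 43 45 46 51 53 54 57 58 60

Answer: 39 43 45 46 51 53 54 57 58 60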